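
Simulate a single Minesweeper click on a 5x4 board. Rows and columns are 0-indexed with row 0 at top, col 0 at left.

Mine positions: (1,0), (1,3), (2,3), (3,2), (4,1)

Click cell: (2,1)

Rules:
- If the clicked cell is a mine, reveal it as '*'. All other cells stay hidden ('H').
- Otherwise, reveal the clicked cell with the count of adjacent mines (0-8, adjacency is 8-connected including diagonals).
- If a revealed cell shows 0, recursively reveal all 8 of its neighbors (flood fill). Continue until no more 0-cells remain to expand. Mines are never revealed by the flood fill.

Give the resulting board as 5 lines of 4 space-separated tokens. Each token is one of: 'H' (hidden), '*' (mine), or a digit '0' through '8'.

H H H H
H H H H
H 2 H H
H H H H
H H H H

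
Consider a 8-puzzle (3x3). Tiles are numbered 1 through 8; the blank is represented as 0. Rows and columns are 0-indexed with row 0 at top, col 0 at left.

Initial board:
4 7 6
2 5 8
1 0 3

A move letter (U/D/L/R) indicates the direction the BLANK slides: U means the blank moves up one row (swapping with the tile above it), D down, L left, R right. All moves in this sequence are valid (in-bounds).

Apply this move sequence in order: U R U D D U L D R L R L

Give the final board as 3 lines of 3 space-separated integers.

Answer: 4 7 6
2 5 8
1 0 3

Derivation:
After move 1 (U):
4 7 6
2 0 8
1 5 3

After move 2 (R):
4 7 6
2 8 0
1 5 3

After move 3 (U):
4 7 0
2 8 6
1 5 3

After move 4 (D):
4 7 6
2 8 0
1 5 3

After move 5 (D):
4 7 6
2 8 3
1 5 0

After move 6 (U):
4 7 6
2 8 0
1 5 3

After move 7 (L):
4 7 6
2 0 8
1 5 3

After move 8 (D):
4 7 6
2 5 8
1 0 3

After move 9 (R):
4 7 6
2 5 8
1 3 0

After move 10 (L):
4 7 6
2 5 8
1 0 3

After move 11 (R):
4 7 6
2 5 8
1 3 0

After move 12 (L):
4 7 6
2 5 8
1 0 3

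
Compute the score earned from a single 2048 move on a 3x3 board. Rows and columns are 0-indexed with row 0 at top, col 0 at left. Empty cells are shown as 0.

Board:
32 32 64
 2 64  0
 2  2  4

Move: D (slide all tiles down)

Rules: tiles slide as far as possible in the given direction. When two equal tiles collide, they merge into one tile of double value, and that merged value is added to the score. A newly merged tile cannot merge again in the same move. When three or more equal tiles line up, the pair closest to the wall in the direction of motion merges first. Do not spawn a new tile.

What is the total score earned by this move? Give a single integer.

Answer: 4

Derivation:
Slide down:
col 0: [32, 2, 2] -> [0, 32, 4]  score +4 (running 4)
col 1: [32, 64, 2] -> [32, 64, 2]  score +0 (running 4)
col 2: [64, 0, 4] -> [0, 64, 4]  score +0 (running 4)
Board after move:
 0 32  0
32 64 64
 4  2  4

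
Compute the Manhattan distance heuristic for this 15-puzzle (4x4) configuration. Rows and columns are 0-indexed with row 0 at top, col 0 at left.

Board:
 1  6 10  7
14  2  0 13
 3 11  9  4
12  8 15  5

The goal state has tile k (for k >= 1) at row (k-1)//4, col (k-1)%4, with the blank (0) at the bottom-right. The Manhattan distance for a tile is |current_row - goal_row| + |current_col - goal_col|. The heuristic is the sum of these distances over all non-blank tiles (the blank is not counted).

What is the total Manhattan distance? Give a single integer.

Answer: 37

Derivation:
Tile 1: at (0,0), goal (0,0), distance |0-0|+|0-0| = 0
Tile 6: at (0,1), goal (1,1), distance |0-1|+|1-1| = 1
Tile 10: at (0,2), goal (2,1), distance |0-2|+|2-1| = 3
Tile 7: at (0,3), goal (1,2), distance |0-1|+|3-2| = 2
Tile 14: at (1,0), goal (3,1), distance |1-3|+|0-1| = 3
Tile 2: at (1,1), goal (0,1), distance |1-0|+|1-1| = 1
Tile 13: at (1,3), goal (3,0), distance |1-3|+|3-0| = 5
Tile 3: at (2,0), goal (0,2), distance |2-0|+|0-2| = 4
Tile 11: at (2,1), goal (2,2), distance |2-2|+|1-2| = 1
Tile 9: at (2,2), goal (2,0), distance |2-2|+|2-0| = 2
Tile 4: at (2,3), goal (0,3), distance |2-0|+|3-3| = 2
Tile 12: at (3,0), goal (2,3), distance |3-2|+|0-3| = 4
Tile 8: at (3,1), goal (1,3), distance |3-1|+|1-3| = 4
Tile 15: at (3,2), goal (3,2), distance |3-3|+|2-2| = 0
Tile 5: at (3,3), goal (1,0), distance |3-1|+|3-0| = 5
Sum: 0 + 1 + 3 + 2 + 3 + 1 + 5 + 4 + 1 + 2 + 2 + 4 + 4 + 0 + 5 = 37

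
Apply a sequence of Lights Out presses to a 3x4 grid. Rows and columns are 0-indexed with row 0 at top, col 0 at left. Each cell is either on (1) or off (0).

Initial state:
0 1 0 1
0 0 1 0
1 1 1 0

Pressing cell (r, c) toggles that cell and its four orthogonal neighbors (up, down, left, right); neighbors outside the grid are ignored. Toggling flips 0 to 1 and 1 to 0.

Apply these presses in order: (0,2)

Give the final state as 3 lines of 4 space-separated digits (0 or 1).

Answer: 0 0 1 0
0 0 0 0
1 1 1 0

Derivation:
After press 1 at (0,2):
0 0 1 0
0 0 0 0
1 1 1 0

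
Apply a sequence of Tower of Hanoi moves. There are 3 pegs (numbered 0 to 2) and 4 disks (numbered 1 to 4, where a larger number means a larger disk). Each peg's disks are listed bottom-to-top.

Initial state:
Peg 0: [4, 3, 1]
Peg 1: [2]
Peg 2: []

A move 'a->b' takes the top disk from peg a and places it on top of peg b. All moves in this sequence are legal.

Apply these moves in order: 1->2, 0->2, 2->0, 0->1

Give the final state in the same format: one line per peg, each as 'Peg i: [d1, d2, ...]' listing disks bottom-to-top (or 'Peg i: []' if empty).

After move 1 (1->2):
Peg 0: [4, 3, 1]
Peg 1: []
Peg 2: [2]

After move 2 (0->2):
Peg 0: [4, 3]
Peg 1: []
Peg 2: [2, 1]

After move 3 (2->0):
Peg 0: [4, 3, 1]
Peg 1: []
Peg 2: [2]

After move 4 (0->1):
Peg 0: [4, 3]
Peg 1: [1]
Peg 2: [2]

Answer: Peg 0: [4, 3]
Peg 1: [1]
Peg 2: [2]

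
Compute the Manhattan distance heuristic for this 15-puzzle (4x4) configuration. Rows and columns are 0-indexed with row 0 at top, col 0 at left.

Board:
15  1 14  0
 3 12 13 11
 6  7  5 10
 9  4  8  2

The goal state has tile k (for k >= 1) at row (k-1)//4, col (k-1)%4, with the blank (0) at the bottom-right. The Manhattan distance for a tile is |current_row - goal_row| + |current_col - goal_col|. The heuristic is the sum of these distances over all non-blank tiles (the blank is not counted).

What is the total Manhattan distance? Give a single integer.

Tile 15: (0,0)->(3,2) = 5
Tile 1: (0,1)->(0,0) = 1
Tile 14: (0,2)->(3,1) = 4
Tile 3: (1,0)->(0,2) = 3
Tile 12: (1,1)->(2,3) = 3
Tile 13: (1,2)->(3,0) = 4
Tile 11: (1,3)->(2,2) = 2
Tile 6: (2,0)->(1,1) = 2
Tile 7: (2,1)->(1,2) = 2
Tile 5: (2,2)->(1,0) = 3
Tile 10: (2,3)->(2,1) = 2
Tile 9: (3,0)->(2,0) = 1
Tile 4: (3,1)->(0,3) = 5
Tile 8: (3,2)->(1,3) = 3
Tile 2: (3,3)->(0,1) = 5
Sum: 5 + 1 + 4 + 3 + 3 + 4 + 2 + 2 + 2 + 3 + 2 + 1 + 5 + 3 + 5 = 45

Answer: 45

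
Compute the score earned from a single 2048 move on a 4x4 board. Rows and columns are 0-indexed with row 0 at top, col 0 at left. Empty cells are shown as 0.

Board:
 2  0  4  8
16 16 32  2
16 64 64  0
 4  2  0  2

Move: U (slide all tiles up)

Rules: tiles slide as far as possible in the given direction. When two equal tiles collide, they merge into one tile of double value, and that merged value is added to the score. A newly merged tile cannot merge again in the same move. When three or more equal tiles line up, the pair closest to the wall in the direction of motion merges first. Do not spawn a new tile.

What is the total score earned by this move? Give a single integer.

Answer: 36

Derivation:
Slide up:
col 0: [2, 16, 16, 4] -> [2, 32, 4, 0]  score +32 (running 32)
col 1: [0, 16, 64, 2] -> [16, 64, 2, 0]  score +0 (running 32)
col 2: [4, 32, 64, 0] -> [4, 32, 64, 0]  score +0 (running 32)
col 3: [8, 2, 0, 2] -> [8, 4, 0, 0]  score +4 (running 36)
Board after move:
 2 16  4  8
32 64 32  4
 4  2 64  0
 0  0  0  0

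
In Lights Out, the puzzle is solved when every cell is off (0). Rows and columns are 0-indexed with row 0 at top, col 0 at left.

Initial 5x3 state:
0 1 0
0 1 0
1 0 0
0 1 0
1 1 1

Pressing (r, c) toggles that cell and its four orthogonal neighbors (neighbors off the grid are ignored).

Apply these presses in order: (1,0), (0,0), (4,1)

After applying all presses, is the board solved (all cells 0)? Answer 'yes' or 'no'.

Answer: yes

Derivation:
After press 1 at (1,0):
1 1 0
1 0 0
0 0 0
0 1 0
1 1 1

After press 2 at (0,0):
0 0 0
0 0 0
0 0 0
0 1 0
1 1 1

After press 3 at (4,1):
0 0 0
0 0 0
0 0 0
0 0 0
0 0 0

Lights still on: 0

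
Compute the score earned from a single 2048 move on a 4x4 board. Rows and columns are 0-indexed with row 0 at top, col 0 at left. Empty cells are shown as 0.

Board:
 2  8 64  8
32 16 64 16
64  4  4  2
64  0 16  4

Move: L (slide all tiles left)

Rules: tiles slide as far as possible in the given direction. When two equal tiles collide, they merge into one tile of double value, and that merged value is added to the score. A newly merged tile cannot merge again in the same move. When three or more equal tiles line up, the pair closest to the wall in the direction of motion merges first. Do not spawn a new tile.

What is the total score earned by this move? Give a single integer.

Answer: 8

Derivation:
Slide left:
row 0: [2, 8, 64, 8] -> [2, 8, 64, 8]  score +0 (running 0)
row 1: [32, 16, 64, 16] -> [32, 16, 64, 16]  score +0 (running 0)
row 2: [64, 4, 4, 2] -> [64, 8, 2, 0]  score +8 (running 8)
row 3: [64, 0, 16, 4] -> [64, 16, 4, 0]  score +0 (running 8)
Board after move:
 2  8 64  8
32 16 64 16
64  8  2  0
64 16  4  0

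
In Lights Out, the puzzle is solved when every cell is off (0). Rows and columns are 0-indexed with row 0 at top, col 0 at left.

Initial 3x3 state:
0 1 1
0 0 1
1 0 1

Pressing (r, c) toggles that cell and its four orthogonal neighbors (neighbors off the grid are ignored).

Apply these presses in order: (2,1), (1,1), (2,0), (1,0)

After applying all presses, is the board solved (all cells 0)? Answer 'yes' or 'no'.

Answer: no

Derivation:
After press 1 at (2,1):
0 1 1
0 1 1
0 1 0

After press 2 at (1,1):
0 0 1
1 0 0
0 0 0

After press 3 at (2,0):
0 0 1
0 0 0
1 1 0

After press 4 at (1,0):
1 0 1
1 1 0
0 1 0

Lights still on: 5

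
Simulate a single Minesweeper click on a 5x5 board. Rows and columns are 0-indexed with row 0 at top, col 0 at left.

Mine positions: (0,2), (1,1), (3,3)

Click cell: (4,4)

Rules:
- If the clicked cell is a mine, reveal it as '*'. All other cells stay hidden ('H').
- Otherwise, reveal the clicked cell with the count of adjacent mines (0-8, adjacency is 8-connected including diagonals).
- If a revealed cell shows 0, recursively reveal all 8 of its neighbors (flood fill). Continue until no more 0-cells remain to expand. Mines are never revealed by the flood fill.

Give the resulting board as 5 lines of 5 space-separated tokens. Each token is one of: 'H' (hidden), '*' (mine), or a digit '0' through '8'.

H H H H H
H H H H H
H H H H H
H H H H H
H H H H 1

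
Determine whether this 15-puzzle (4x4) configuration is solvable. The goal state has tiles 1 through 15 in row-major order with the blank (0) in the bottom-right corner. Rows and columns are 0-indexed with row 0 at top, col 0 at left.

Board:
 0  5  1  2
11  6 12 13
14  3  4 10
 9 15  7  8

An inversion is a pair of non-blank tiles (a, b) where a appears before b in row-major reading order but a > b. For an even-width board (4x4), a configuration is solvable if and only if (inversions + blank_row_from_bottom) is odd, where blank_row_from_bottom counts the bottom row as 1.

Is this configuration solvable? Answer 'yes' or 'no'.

Answer: no

Derivation:
Inversions: 38
Blank is in row 0 (0-indexed from top), which is row 4 counting from the bottom (bottom = 1).
38 + 4 = 42, which is even, so the puzzle is not solvable.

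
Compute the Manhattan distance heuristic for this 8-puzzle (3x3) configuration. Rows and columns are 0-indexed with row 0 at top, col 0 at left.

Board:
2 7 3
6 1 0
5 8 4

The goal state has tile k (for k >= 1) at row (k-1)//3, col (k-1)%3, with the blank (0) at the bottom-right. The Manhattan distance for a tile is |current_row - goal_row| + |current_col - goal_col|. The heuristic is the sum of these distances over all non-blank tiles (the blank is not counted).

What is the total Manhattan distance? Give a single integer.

Answer: 13

Derivation:
Tile 2: (0,0)->(0,1) = 1
Tile 7: (0,1)->(2,0) = 3
Tile 3: (0,2)->(0,2) = 0
Tile 6: (1,0)->(1,2) = 2
Tile 1: (1,1)->(0,0) = 2
Tile 5: (2,0)->(1,1) = 2
Tile 8: (2,1)->(2,1) = 0
Tile 4: (2,2)->(1,0) = 3
Sum: 1 + 3 + 0 + 2 + 2 + 2 + 0 + 3 = 13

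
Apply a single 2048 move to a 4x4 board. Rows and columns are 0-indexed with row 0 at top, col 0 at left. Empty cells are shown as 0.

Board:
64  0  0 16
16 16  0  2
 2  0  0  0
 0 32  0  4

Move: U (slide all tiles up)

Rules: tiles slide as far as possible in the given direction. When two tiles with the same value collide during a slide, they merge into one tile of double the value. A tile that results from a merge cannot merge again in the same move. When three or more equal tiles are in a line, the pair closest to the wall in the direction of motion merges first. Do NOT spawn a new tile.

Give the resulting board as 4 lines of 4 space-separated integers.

Slide up:
col 0: [64, 16, 2, 0] -> [64, 16, 2, 0]
col 1: [0, 16, 0, 32] -> [16, 32, 0, 0]
col 2: [0, 0, 0, 0] -> [0, 0, 0, 0]
col 3: [16, 2, 0, 4] -> [16, 2, 4, 0]

Answer: 64 16  0 16
16 32  0  2
 2  0  0  4
 0  0  0  0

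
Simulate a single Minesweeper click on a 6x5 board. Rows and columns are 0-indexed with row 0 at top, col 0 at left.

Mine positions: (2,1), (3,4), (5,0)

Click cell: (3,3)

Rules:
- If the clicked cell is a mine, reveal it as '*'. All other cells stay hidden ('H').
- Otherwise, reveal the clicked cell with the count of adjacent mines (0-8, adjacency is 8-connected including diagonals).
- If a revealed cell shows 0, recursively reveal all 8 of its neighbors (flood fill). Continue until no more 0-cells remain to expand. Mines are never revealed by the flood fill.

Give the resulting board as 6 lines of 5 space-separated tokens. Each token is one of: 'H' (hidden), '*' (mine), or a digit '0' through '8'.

H H H H H
H H H H H
H H H H H
H H H 1 H
H H H H H
H H H H H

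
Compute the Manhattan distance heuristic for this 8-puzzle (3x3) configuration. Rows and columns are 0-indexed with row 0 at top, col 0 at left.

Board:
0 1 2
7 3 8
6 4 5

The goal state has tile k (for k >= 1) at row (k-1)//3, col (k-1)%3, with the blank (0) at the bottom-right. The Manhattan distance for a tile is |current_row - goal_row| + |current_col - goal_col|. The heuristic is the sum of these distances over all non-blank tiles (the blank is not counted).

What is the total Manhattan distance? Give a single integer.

Tile 1: (0,1)->(0,0) = 1
Tile 2: (0,2)->(0,1) = 1
Tile 7: (1,0)->(2,0) = 1
Tile 3: (1,1)->(0,2) = 2
Tile 8: (1,2)->(2,1) = 2
Tile 6: (2,0)->(1,2) = 3
Tile 4: (2,1)->(1,0) = 2
Tile 5: (2,2)->(1,1) = 2
Sum: 1 + 1 + 1 + 2 + 2 + 3 + 2 + 2 = 14

Answer: 14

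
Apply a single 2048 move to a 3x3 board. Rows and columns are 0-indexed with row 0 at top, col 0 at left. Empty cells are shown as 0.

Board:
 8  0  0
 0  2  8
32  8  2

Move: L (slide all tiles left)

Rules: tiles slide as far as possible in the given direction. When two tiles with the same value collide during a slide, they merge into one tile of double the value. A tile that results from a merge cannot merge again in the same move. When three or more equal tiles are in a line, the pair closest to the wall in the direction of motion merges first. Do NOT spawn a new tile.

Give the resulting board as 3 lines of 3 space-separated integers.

Answer:  8  0  0
 2  8  0
32  8  2

Derivation:
Slide left:
row 0: [8, 0, 0] -> [8, 0, 0]
row 1: [0, 2, 8] -> [2, 8, 0]
row 2: [32, 8, 2] -> [32, 8, 2]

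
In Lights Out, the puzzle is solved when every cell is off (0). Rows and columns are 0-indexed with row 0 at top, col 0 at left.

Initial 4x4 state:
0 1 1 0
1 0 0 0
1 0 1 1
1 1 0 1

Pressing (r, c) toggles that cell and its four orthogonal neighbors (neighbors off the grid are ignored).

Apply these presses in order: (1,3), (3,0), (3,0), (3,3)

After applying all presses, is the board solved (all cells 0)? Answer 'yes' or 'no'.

Answer: no

Derivation:
After press 1 at (1,3):
0 1 1 1
1 0 1 1
1 0 1 0
1 1 0 1

After press 2 at (3,0):
0 1 1 1
1 0 1 1
0 0 1 0
0 0 0 1

After press 3 at (3,0):
0 1 1 1
1 0 1 1
1 0 1 0
1 1 0 1

After press 4 at (3,3):
0 1 1 1
1 0 1 1
1 0 1 1
1 1 1 0

Lights still on: 12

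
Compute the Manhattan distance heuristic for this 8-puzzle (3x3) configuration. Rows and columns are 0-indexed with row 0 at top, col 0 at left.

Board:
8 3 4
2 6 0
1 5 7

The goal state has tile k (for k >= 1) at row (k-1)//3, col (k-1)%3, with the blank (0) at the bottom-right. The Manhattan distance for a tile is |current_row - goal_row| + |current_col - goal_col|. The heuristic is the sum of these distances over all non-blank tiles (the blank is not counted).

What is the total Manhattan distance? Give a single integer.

Tile 8: at (0,0), goal (2,1), distance |0-2|+|0-1| = 3
Tile 3: at (0,1), goal (0,2), distance |0-0|+|1-2| = 1
Tile 4: at (0,2), goal (1,0), distance |0-1|+|2-0| = 3
Tile 2: at (1,0), goal (0,1), distance |1-0|+|0-1| = 2
Tile 6: at (1,1), goal (1,2), distance |1-1|+|1-2| = 1
Tile 1: at (2,0), goal (0,0), distance |2-0|+|0-0| = 2
Tile 5: at (2,1), goal (1,1), distance |2-1|+|1-1| = 1
Tile 7: at (2,2), goal (2,0), distance |2-2|+|2-0| = 2
Sum: 3 + 1 + 3 + 2 + 1 + 2 + 1 + 2 = 15

Answer: 15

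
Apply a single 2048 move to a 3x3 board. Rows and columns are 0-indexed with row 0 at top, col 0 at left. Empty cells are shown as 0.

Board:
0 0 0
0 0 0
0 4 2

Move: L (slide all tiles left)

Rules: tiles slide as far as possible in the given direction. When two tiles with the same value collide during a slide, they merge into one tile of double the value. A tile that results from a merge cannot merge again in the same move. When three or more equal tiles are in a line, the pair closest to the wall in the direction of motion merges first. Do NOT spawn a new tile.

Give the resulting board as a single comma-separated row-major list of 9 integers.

Slide left:
row 0: [0, 0, 0] -> [0, 0, 0]
row 1: [0, 0, 0] -> [0, 0, 0]
row 2: [0, 4, 2] -> [4, 2, 0]

Answer: 0, 0, 0, 0, 0, 0, 4, 2, 0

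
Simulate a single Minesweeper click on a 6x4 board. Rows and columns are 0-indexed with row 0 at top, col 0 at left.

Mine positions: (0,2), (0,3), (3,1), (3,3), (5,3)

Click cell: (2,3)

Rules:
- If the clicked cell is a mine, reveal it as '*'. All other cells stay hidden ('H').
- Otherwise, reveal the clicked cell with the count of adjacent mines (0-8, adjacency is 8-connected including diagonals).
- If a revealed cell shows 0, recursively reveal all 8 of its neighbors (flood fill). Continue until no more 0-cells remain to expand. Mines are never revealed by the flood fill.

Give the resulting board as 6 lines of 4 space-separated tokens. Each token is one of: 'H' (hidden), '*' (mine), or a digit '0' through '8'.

H H H H
H H H H
H H H 1
H H H H
H H H H
H H H H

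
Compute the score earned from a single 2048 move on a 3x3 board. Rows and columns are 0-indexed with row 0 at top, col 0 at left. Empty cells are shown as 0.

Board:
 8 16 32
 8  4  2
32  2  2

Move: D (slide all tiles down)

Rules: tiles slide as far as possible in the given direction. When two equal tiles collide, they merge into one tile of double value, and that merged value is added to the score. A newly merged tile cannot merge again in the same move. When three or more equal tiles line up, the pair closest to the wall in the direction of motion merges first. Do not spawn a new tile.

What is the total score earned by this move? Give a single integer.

Answer: 20

Derivation:
Slide down:
col 0: [8, 8, 32] -> [0, 16, 32]  score +16 (running 16)
col 1: [16, 4, 2] -> [16, 4, 2]  score +0 (running 16)
col 2: [32, 2, 2] -> [0, 32, 4]  score +4 (running 20)
Board after move:
 0 16  0
16  4 32
32  2  4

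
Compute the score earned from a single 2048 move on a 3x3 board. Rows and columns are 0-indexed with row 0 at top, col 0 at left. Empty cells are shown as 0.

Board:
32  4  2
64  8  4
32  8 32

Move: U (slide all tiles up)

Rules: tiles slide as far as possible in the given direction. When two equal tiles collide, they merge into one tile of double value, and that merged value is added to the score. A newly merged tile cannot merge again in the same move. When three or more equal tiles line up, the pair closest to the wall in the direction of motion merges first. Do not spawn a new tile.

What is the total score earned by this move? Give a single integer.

Answer: 16

Derivation:
Slide up:
col 0: [32, 64, 32] -> [32, 64, 32]  score +0 (running 0)
col 1: [4, 8, 8] -> [4, 16, 0]  score +16 (running 16)
col 2: [2, 4, 32] -> [2, 4, 32]  score +0 (running 16)
Board after move:
32  4  2
64 16  4
32  0 32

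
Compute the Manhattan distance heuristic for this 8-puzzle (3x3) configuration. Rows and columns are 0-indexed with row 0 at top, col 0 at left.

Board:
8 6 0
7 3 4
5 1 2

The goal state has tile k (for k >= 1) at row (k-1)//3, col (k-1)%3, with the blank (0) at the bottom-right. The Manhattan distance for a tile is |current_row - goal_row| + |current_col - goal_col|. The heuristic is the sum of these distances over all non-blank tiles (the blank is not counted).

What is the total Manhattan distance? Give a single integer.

Tile 8: (0,0)->(2,1) = 3
Tile 6: (0,1)->(1,2) = 2
Tile 7: (1,0)->(2,0) = 1
Tile 3: (1,1)->(0,2) = 2
Tile 4: (1,2)->(1,0) = 2
Tile 5: (2,0)->(1,1) = 2
Tile 1: (2,1)->(0,0) = 3
Tile 2: (2,2)->(0,1) = 3
Sum: 3 + 2 + 1 + 2 + 2 + 2 + 3 + 3 = 18

Answer: 18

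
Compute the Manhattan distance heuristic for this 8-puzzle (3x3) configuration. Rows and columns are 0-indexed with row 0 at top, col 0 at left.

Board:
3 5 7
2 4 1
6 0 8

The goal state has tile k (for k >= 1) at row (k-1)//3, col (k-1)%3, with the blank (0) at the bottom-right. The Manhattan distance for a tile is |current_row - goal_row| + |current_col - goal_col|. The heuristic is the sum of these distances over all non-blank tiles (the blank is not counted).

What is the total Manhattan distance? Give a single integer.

Tile 3: (0,0)->(0,2) = 2
Tile 5: (0,1)->(1,1) = 1
Tile 7: (0,2)->(2,0) = 4
Tile 2: (1,0)->(0,1) = 2
Tile 4: (1,1)->(1,0) = 1
Tile 1: (1,2)->(0,0) = 3
Tile 6: (2,0)->(1,2) = 3
Tile 8: (2,2)->(2,1) = 1
Sum: 2 + 1 + 4 + 2 + 1 + 3 + 3 + 1 = 17

Answer: 17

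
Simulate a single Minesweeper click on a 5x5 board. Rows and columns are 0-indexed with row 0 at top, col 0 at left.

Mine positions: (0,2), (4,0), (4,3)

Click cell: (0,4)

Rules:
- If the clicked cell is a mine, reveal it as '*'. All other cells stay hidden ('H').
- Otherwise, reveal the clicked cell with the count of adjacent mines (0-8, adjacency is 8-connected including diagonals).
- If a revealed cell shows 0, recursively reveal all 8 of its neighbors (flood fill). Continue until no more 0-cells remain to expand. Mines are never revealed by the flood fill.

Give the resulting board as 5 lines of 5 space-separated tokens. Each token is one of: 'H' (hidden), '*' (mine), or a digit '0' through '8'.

0 1 H 1 0
0 1 1 1 0
0 0 0 0 0
1 1 1 1 1
H H H H H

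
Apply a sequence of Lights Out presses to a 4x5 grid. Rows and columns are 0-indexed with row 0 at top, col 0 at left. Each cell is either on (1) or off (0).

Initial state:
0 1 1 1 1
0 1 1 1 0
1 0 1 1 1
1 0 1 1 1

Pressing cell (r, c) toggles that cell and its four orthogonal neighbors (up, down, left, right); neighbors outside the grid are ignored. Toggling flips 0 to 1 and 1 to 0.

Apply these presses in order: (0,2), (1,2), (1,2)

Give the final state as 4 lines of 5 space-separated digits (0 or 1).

Answer: 0 0 0 0 1
0 1 0 1 0
1 0 1 1 1
1 0 1 1 1

Derivation:
After press 1 at (0,2):
0 0 0 0 1
0 1 0 1 0
1 0 1 1 1
1 0 1 1 1

After press 2 at (1,2):
0 0 1 0 1
0 0 1 0 0
1 0 0 1 1
1 0 1 1 1

After press 3 at (1,2):
0 0 0 0 1
0 1 0 1 0
1 0 1 1 1
1 0 1 1 1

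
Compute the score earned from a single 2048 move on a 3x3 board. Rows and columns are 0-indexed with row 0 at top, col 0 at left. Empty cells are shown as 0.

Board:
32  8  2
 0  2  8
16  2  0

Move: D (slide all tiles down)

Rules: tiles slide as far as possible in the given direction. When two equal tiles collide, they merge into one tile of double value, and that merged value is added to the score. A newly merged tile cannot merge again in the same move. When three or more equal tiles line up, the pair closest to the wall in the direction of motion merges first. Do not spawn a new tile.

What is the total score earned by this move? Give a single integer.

Slide down:
col 0: [32, 0, 16] -> [0, 32, 16]  score +0 (running 0)
col 1: [8, 2, 2] -> [0, 8, 4]  score +4 (running 4)
col 2: [2, 8, 0] -> [0, 2, 8]  score +0 (running 4)
Board after move:
 0  0  0
32  8  2
16  4  8

Answer: 4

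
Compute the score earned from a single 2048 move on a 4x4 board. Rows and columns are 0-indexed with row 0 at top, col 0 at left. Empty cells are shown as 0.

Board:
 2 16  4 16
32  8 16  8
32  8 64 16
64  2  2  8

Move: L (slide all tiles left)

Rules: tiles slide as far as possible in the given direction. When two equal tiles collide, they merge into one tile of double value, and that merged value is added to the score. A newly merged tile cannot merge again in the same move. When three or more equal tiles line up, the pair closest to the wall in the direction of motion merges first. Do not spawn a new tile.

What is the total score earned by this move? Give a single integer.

Answer: 4

Derivation:
Slide left:
row 0: [2, 16, 4, 16] -> [2, 16, 4, 16]  score +0 (running 0)
row 1: [32, 8, 16, 8] -> [32, 8, 16, 8]  score +0 (running 0)
row 2: [32, 8, 64, 16] -> [32, 8, 64, 16]  score +0 (running 0)
row 3: [64, 2, 2, 8] -> [64, 4, 8, 0]  score +4 (running 4)
Board after move:
 2 16  4 16
32  8 16  8
32  8 64 16
64  4  8  0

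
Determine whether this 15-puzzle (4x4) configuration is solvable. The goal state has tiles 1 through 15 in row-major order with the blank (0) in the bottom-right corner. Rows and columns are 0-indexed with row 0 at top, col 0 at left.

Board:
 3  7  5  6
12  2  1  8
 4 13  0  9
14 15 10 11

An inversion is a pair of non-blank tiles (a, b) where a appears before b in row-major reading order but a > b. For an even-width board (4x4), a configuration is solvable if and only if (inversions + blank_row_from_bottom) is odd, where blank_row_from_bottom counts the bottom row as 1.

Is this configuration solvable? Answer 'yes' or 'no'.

Answer: yes

Derivation:
Inversions: 29
Blank is in row 2 (0-indexed from top), which is row 2 counting from the bottom (bottom = 1).
29 + 2 = 31, which is odd, so the puzzle is solvable.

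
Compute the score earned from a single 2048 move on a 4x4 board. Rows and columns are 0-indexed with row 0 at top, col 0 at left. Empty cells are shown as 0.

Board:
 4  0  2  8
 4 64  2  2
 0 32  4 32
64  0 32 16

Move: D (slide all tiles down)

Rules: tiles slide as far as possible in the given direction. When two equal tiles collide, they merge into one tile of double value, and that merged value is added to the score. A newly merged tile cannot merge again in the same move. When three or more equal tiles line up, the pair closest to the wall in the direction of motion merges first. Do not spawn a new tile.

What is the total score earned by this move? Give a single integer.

Answer: 12

Derivation:
Slide down:
col 0: [4, 4, 0, 64] -> [0, 0, 8, 64]  score +8 (running 8)
col 1: [0, 64, 32, 0] -> [0, 0, 64, 32]  score +0 (running 8)
col 2: [2, 2, 4, 32] -> [0, 4, 4, 32]  score +4 (running 12)
col 3: [8, 2, 32, 16] -> [8, 2, 32, 16]  score +0 (running 12)
Board after move:
 0  0  0  8
 0  0  4  2
 8 64  4 32
64 32 32 16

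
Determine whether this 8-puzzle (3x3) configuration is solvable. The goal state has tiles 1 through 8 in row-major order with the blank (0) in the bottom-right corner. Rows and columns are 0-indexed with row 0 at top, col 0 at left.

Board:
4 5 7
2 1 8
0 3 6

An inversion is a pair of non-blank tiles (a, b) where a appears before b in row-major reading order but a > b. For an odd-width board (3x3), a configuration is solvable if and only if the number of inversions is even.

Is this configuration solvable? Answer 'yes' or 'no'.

Answer: no

Derivation:
Inversions (pairs i<j in row-major order where tile[i] > tile[j] > 0): 13
13 is odd, so the puzzle is not solvable.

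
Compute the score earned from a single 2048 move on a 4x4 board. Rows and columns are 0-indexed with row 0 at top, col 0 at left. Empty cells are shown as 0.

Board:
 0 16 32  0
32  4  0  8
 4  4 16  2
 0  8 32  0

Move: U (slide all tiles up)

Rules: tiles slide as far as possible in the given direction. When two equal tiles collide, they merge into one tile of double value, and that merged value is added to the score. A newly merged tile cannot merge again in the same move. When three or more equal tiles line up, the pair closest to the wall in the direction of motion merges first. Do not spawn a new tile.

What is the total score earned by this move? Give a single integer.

Slide up:
col 0: [0, 32, 4, 0] -> [32, 4, 0, 0]  score +0 (running 0)
col 1: [16, 4, 4, 8] -> [16, 8, 8, 0]  score +8 (running 8)
col 2: [32, 0, 16, 32] -> [32, 16, 32, 0]  score +0 (running 8)
col 3: [0, 8, 2, 0] -> [8, 2, 0, 0]  score +0 (running 8)
Board after move:
32 16 32  8
 4  8 16  2
 0  8 32  0
 0  0  0  0

Answer: 8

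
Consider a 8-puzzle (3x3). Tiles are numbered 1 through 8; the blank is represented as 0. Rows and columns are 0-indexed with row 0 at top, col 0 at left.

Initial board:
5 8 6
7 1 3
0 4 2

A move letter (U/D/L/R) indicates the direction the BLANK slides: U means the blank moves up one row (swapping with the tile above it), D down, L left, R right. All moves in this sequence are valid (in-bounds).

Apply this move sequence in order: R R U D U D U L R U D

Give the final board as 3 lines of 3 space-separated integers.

Answer: 5 8 6
7 1 0
4 2 3

Derivation:
After move 1 (R):
5 8 6
7 1 3
4 0 2

After move 2 (R):
5 8 6
7 1 3
4 2 0

After move 3 (U):
5 8 6
7 1 0
4 2 3

After move 4 (D):
5 8 6
7 1 3
4 2 0

After move 5 (U):
5 8 6
7 1 0
4 2 3

After move 6 (D):
5 8 6
7 1 3
4 2 0

After move 7 (U):
5 8 6
7 1 0
4 2 3

After move 8 (L):
5 8 6
7 0 1
4 2 3

After move 9 (R):
5 8 6
7 1 0
4 2 3

After move 10 (U):
5 8 0
7 1 6
4 2 3

After move 11 (D):
5 8 6
7 1 0
4 2 3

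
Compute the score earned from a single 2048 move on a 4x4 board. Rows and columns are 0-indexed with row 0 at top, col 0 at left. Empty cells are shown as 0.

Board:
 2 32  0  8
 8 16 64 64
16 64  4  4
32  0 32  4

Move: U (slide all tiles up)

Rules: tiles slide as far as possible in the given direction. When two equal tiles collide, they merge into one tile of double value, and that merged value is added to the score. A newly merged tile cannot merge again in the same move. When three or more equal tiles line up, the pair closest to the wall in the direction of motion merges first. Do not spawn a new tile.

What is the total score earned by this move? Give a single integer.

Slide up:
col 0: [2, 8, 16, 32] -> [2, 8, 16, 32]  score +0 (running 0)
col 1: [32, 16, 64, 0] -> [32, 16, 64, 0]  score +0 (running 0)
col 2: [0, 64, 4, 32] -> [64, 4, 32, 0]  score +0 (running 0)
col 3: [8, 64, 4, 4] -> [8, 64, 8, 0]  score +8 (running 8)
Board after move:
 2 32 64  8
 8 16  4 64
16 64 32  8
32  0  0  0

Answer: 8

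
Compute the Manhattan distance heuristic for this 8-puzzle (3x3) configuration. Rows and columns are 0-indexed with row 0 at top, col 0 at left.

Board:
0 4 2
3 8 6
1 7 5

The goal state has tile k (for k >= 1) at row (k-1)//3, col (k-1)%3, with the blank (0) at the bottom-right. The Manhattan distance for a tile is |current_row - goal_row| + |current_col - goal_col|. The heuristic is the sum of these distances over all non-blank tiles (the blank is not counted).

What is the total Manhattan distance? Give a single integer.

Tile 4: at (0,1), goal (1,0), distance |0-1|+|1-0| = 2
Tile 2: at (0,2), goal (0,1), distance |0-0|+|2-1| = 1
Tile 3: at (1,0), goal (0,2), distance |1-0|+|0-2| = 3
Tile 8: at (1,1), goal (2,1), distance |1-2|+|1-1| = 1
Tile 6: at (1,2), goal (1,2), distance |1-1|+|2-2| = 0
Tile 1: at (2,0), goal (0,0), distance |2-0|+|0-0| = 2
Tile 7: at (2,1), goal (2,0), distance |2-2|+|1-0| = 1
Tile 5: at (2,2), goal (1,1), distance |2-1|+|2-1| = 2
Sum: 2 + 1 + 3 + 1 + 0 + 2 + 1 + 2 = 12

Answer: 12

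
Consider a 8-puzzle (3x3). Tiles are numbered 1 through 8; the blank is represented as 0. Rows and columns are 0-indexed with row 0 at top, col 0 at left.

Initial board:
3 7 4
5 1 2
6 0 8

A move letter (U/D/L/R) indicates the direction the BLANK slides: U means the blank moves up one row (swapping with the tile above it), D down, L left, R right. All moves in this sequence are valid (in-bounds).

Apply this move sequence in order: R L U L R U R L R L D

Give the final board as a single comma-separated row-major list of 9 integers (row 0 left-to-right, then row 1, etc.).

Answer: 3, 7, 4, 5, 0, 2, 6, 1, 8

Derivation:
After move 1 (R):
3 7 4
5 1 2
6 8 0

After move 2 (L):
3 7 4
5 1 2
6 0 8

After move 3 (U):
3 7 4
5 0 2
6 1 8

After move 4 (L):
3 7 4
0 5 2
6 1 8

After move 5 (R):
3 7 4
5 0 2
6 1 8

After move 6 (U):
3 0 4
5 7 2
6 1 8

After move 7 (R):
3 4 0
5 7 2
6 1 8

After move 8 (L):
3 0 4
5 7 2
6 1 8

After move 9 (R):
3 4 0
5 7 2
6 1 8

After move 10 (L):
3 0 4
5 7 2
6 1 8

After move 11 (D):
3 7 4
5 0 2
6 1 8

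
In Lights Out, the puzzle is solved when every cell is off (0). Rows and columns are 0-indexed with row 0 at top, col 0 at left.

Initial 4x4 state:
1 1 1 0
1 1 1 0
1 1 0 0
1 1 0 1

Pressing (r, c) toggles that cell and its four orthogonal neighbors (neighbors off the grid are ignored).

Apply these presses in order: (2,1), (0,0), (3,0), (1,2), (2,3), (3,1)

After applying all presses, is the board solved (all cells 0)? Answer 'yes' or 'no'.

Answer: no

Derivation:
After press 1 at (2,1):
1 1 1 0
1 0 1 0
0 0 1 0
1 0 0 1

After press 2 at (0,0):
0 0 1 0
0 0 1 0
0 0 1 0
1 0 0 1

After press 3 at (3,0):
0 0 1 0
0 0 1 0
1 0 1 0
0 1 0 1

After press 4 at (1,2):
0 0 0 0
0 1 0 1
1 0 0 0
0 1 0 1

After press 5 at (2,3):
0 0 0 0
0 1 0 0
1 0 1 1
0 1 0 0

After press 6 at (3,1):
0 0 0 0
0 1 0 0
1 1 1 1
1 0 1 0

Lights still on: 7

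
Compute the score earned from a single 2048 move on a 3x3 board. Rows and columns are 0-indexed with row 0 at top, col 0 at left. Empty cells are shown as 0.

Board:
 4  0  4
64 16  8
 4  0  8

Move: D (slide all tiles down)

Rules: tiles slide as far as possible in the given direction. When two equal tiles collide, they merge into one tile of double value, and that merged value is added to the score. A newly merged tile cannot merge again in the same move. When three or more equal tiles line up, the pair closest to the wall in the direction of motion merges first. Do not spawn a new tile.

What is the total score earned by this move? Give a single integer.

Answer: 16

Derivation:
Slide down:
col 0: [4, 64, 4] -> [4, 64, 4]  score +0 (running 0)
col 1: [0, 16, 0] -> [0, 0, 16]  score +0 (running 0)
col 2: [4, 8, 8] -> [0, 4, 16]  score +16 (running 16)
Board after move:
 4  0  0
64  0  4
 4 16 16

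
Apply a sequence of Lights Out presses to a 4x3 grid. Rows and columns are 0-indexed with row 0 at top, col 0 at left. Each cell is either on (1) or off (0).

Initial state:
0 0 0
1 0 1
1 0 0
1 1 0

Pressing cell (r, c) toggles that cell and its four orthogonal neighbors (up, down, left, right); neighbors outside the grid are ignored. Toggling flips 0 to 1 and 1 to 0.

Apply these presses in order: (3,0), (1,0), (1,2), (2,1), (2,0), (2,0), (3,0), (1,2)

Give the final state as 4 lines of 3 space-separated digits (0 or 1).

After press 1 at (3,0):
0 0 0
1 0 1
0 0 0
0 0 0

After press 2 at (1,0):
1 0 0
0 1 1
1 0 0
0 0 0

After press 3 at (1,2):
1 0 1
0 0 0
1 0 1
0 0 0

After press 4 at (2,1):
1 0 1
0 1 0
0 1 0
0 1 0

After press 5 at (2,0):
1 0 1
1 1 0
1 0 0
1 1 0

After press 6 at (2,0):
1 0 1
0 1 0
0 1 0
0 1 0

After press 7 at (3,0):
1 0 1
0 1 0
1 1 0
1 0 0

After press 8 at (1,2):
1 0 0
0 0 1
1 1 1
1 0 0

Answer: 1 0 0
0 0 1
1 1 1
1 0 0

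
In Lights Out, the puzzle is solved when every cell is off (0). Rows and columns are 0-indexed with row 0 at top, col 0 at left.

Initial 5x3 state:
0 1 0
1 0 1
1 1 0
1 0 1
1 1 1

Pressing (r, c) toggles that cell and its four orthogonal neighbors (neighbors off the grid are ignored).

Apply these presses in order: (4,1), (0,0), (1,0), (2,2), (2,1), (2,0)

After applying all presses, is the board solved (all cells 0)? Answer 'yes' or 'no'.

After press 1 at (4,1):
0 1 0
1 0 1
1 1 0
1 1 1
0 0 0

After press 2 at (0,0):
1 0 0
0 0 1
1 1 0
1 1 1
0 0 0

After press 3 at (1,0):
0 0 0
1 1 1
0 1 0
1 1 1
0 0 0

After press 4 at (2,2):
0 0 0
1 1 0
0 0 1
1 1 0
0 0 0

After press 5 at (2,1):
0 0 0
1 0 0
1 1 0
1 0 0
0 0 0

After press 6 at (2,0):
0 0 0
0 0 0
0 0 0
0 0 0
0 0 0

Lights still on: 0

Answer: yes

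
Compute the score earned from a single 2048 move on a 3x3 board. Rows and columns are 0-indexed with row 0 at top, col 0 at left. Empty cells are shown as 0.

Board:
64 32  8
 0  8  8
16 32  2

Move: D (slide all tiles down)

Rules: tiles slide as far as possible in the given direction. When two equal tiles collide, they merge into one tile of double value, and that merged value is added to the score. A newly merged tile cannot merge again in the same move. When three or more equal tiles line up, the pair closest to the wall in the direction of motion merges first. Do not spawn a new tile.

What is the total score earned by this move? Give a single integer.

Answer: 16

Derivation:
Slide down:
col 0: [64, 0, 16] -> [0, 64, 16]  score +0 (running 0)
col 1: [32, 8, 32] -> [32, 8, 32]  score +0 (running 0)
col 2: [8, 8, 2] -> [0, 16, 2]  score +16 (running 16)
Board after move:
 0 32  0
64  8 16
16 32  2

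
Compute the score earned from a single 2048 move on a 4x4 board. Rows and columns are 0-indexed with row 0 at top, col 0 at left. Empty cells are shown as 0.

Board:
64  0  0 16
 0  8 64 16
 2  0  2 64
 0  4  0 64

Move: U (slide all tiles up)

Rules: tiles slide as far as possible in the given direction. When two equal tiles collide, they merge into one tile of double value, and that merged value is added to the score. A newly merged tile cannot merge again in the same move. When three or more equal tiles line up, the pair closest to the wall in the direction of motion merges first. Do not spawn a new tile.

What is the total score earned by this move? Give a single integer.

Slide up:
col 0: [64, 0, 2, 0] -> [64, 2, 0, 0]  score +0 (running 0)
col 1: [0, 8, 0, 4] -> [8, 4, 0, 0]  score +0 (running 0)
col 2: [0, 64, 2, 0] -> [64, 2, 0, 0]  score +0 (running 0)
col 3: [16, 16, 64, 64] -> [32, 128, 0, 0]  score +160 (running 160)
Board after move:
 64   8  64  32
  2   4   2 128
  0   0   0   0
  0   0   0   0

Answer: 160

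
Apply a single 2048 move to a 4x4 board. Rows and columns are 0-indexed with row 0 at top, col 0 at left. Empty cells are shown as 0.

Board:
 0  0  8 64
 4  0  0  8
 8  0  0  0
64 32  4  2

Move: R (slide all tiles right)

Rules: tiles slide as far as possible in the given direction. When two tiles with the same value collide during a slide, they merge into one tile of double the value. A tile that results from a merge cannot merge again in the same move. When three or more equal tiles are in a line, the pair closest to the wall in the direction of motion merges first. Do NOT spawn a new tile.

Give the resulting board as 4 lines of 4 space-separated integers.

Answer:  0  0  8 64
 0  0  4  8
 0  0  0  8
64 32  4  2

Derivation:
Slide right:
row 0: [0, 0, 8, 64] -> [0, 0, 8, 64]
row 1: [4, 0, 0, 8] -> [0, 0, 4, 8]
row 2: [8, 0, 0, 0] -> [0, 0, 0, 8]
row 3: [64, 32, 4, 2] -> [64, 32, 4, 2]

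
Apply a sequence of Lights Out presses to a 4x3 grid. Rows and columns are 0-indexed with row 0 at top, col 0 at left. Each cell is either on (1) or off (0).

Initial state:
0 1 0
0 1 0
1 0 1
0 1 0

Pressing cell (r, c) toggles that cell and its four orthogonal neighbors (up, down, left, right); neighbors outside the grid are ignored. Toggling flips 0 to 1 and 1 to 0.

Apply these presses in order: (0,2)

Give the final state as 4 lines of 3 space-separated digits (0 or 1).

After press 1 at (0,2):
0 0 1
0 1 1
1 0 1
0 1 0

Answer: 0 0 1
0 1 1
1 0 1
0 1 0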